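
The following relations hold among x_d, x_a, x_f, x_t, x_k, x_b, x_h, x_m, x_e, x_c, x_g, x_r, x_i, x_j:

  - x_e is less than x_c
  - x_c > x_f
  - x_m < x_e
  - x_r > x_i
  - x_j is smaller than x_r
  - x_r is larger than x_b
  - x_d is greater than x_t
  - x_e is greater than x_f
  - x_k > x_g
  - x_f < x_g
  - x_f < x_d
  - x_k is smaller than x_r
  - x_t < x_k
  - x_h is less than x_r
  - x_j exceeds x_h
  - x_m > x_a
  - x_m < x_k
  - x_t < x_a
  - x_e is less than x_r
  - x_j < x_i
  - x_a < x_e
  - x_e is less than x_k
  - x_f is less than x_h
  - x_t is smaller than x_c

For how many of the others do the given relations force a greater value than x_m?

4

From x_m the given relations immediately reach x_e, x_k.
From those, x_c, x_r — 4 in total.
Nothing else is reachable above x_m; 4 in all.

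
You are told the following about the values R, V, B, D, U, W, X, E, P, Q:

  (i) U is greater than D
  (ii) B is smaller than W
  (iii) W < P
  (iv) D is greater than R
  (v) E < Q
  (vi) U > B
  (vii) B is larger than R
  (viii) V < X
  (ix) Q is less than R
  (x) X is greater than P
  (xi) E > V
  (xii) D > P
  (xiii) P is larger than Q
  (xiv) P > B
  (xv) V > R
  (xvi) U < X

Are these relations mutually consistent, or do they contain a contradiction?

Chaining the given relations yields V < E < Q < R, so V < R. But one relation states R < V. These cannot both hold.

inconsistent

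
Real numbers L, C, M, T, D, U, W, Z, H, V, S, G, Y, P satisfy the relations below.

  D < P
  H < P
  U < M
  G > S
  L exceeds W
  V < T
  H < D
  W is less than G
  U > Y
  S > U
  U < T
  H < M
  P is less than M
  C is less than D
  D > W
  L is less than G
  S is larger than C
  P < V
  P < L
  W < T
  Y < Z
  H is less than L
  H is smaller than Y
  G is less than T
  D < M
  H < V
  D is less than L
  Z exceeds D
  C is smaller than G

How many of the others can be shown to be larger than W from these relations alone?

8

Directly above W: D, L, G, T.
One step further: P, Z, M (7 so far).
One step further: V (8 so far).
No other element is forced above W by the given relations, so the count is 8.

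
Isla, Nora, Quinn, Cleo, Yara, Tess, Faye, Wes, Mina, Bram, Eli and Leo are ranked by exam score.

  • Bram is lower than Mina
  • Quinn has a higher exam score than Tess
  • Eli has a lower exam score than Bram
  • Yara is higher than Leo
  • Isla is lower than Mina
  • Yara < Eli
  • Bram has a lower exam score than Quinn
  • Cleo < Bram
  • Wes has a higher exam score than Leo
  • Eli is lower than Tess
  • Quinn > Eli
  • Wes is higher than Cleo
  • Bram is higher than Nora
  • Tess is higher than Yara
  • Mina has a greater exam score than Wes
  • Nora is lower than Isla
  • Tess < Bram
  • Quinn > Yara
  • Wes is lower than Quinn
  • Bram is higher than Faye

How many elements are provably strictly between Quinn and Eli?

2

Chaining upward from Eli reaches: Tess, Bram, Mina.
Chaining downward from Quinn reaches: Cleo, Leo, Nora, Yara, Tess, Wes, Faye, Bram.
Strictly between Eli and Quinn are those in both lists: Tess, Bram — 2 elements.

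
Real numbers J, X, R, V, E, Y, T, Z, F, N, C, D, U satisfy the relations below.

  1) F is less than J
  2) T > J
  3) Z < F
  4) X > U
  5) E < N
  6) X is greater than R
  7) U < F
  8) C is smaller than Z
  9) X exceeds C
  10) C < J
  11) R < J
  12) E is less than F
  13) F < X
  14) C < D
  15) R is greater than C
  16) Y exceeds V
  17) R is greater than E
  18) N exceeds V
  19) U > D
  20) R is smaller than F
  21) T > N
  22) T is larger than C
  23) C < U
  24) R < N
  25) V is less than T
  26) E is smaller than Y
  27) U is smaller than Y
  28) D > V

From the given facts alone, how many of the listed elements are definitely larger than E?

From E the given relations immediately reach R, F, Y, N.
From those, J, X, T — 7 in total.
No other element is forced above E by the given relations, so the count is 7.

7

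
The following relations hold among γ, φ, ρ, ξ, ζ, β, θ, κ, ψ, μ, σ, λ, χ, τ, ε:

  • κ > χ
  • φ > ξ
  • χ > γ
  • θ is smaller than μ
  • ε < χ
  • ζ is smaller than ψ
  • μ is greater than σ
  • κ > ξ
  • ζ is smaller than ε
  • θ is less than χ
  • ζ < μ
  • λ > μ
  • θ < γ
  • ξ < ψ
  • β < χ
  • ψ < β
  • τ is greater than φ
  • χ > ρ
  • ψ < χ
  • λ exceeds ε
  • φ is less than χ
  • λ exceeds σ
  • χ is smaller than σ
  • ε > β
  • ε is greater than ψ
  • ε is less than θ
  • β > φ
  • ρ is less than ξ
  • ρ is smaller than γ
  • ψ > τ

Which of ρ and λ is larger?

λ

Link the given pairs in sequence: ρ < ξ; ξ < φ; φ < τ; τ < ψ; ψ < β; β < ε; ε < θ; θ < γ; γ < χ; χ < σ; σ < μ; μ < λ.
Chaining these gives ρ < ξ < φ < τ < ψ < β < ε < θ < γ < χ < σ < μ < λ.
So ρ < λ; λ is the larger of the two.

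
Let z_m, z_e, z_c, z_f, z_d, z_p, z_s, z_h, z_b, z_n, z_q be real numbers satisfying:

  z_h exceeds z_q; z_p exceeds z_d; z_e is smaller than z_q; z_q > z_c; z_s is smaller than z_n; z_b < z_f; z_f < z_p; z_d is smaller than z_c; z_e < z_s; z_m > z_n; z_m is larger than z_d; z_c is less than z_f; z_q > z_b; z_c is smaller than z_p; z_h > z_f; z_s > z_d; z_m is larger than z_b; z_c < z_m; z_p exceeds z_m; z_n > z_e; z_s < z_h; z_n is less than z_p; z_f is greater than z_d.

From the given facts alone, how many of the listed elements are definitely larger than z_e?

The elements the relations force above z_e are z_s, z_n, z_m, z_q, z_p, z_h — no chain reaches any other.
That is 6.

6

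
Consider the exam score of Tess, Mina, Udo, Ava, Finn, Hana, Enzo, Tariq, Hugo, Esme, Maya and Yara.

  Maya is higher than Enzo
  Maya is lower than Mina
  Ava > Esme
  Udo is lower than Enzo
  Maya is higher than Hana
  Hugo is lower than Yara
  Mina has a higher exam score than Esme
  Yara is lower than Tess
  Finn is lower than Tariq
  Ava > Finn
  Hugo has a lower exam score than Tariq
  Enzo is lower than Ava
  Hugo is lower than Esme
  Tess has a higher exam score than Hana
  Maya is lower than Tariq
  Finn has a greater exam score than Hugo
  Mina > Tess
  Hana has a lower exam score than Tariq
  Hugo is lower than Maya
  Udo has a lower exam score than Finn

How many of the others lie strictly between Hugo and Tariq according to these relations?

2

The relations place Hugo below Tariq. An element lies strictly between them when it is forced above Hugo and also forced below Tariq.
Above Hugo: {Yara, Finn, Tess, Maya, Esme, Mina, Ava}. Below Tariq: {Hana, Udo, Enzo, Finn, Maya}.
Intersection: {Finn, Maya} — 2.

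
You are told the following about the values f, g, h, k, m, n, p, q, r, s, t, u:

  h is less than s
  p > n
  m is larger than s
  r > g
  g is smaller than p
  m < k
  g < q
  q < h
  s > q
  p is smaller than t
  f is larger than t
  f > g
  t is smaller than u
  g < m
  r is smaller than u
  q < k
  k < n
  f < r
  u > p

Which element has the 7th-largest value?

k

Chaining the given pairs: g < q < h < s < m < k < n < p < t < f < r < u.
The 7th largest is k.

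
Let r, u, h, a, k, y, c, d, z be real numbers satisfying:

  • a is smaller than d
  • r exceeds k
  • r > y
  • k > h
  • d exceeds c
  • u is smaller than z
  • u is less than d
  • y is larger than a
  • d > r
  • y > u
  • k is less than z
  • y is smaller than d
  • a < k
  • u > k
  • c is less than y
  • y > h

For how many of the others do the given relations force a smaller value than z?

4

From z the given relations immediately reach k, u.
From those, a, h — 4 in total.
Nothing else is reachable below z; 4 in all.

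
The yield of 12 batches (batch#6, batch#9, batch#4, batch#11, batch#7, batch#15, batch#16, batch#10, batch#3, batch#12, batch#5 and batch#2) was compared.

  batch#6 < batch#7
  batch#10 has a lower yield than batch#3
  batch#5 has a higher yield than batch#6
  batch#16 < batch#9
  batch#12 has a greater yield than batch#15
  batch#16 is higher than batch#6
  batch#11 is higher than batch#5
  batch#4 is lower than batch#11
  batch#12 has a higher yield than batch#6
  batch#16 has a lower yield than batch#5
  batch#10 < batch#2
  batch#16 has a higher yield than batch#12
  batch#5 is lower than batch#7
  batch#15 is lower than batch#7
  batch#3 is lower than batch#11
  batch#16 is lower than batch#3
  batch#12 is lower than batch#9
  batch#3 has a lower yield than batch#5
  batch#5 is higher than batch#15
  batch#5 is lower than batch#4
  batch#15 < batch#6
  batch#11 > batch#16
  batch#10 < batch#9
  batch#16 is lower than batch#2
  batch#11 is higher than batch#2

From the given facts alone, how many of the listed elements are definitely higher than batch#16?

Directly above batch#16: batch#3, batch#5, batch#2, batch#11, batch#9.
One step further: batch#7, batch#4 (7 so far).
Nothing else is reachable above batch#16; 7 in all.

7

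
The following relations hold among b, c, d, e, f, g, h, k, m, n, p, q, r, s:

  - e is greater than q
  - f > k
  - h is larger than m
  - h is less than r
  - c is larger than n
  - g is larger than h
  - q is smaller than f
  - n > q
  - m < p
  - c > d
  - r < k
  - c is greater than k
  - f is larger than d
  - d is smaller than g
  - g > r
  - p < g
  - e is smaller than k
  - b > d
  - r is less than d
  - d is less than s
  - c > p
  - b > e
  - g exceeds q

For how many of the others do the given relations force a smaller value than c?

9

Directly below c: p, n, d, k.
One step further: m, q, r, e (8 so far).
One step further: h (9 so far).
Nothing else is reachable below c; 9 in all.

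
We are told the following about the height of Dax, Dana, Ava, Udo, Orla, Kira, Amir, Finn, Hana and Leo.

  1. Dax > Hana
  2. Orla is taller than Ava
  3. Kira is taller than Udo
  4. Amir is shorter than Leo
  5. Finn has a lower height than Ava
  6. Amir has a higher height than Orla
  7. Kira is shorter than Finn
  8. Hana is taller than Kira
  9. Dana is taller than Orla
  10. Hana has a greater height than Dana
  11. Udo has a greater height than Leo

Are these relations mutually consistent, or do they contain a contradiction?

Chaining the given relations yields Amir < Leo < Udo < Kira < Finn < Ava < Orla, so Amir < Orla. But one relation states Orla < Amir. These cannot both hold.

inconsistent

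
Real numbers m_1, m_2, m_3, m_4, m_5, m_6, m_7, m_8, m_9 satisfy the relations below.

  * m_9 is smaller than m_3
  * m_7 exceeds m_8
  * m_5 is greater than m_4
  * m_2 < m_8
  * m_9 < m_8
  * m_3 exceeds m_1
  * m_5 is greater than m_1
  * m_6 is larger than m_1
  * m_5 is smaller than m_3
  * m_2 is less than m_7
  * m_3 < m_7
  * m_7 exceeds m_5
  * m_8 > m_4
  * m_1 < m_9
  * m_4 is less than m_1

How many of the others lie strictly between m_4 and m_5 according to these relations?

Chaining upward from m_4 reaches: m_1, m_6, m_9, m_3, m_8, m_7.
Chaining downward from m_5 reaches: m_1.
Strictly between m_4 and m_5 are those in both lists: m_1 — 1 element.

1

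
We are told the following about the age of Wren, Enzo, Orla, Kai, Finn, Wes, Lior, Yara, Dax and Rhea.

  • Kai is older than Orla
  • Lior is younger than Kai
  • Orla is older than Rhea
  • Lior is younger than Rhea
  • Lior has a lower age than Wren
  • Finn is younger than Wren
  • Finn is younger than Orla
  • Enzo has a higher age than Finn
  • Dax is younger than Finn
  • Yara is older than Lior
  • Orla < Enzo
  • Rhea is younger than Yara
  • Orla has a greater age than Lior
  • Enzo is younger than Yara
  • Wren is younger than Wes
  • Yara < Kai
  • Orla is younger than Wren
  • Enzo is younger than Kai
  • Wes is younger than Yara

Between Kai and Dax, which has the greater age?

Kai

Dax < Finn < Orla < Wren < Wes < Yara < Kai, by transitivity through Finn, Orla, Wren, Wes, Yara.
So Dax < Kai; Kai is the older of the two.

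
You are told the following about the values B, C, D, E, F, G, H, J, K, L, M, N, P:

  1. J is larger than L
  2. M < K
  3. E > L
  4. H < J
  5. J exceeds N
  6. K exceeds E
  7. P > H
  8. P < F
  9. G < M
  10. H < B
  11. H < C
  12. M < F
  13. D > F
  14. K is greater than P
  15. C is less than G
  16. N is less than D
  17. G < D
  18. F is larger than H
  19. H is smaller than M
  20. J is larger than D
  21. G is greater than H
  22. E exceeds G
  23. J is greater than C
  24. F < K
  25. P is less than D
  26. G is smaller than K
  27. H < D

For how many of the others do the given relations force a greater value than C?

From C the given relations immediately reach G, J.
From those, M, D, E, K — 6 in total.
From those, F — 7 in total.
Nothing else is reachable above C; 7 in all.

7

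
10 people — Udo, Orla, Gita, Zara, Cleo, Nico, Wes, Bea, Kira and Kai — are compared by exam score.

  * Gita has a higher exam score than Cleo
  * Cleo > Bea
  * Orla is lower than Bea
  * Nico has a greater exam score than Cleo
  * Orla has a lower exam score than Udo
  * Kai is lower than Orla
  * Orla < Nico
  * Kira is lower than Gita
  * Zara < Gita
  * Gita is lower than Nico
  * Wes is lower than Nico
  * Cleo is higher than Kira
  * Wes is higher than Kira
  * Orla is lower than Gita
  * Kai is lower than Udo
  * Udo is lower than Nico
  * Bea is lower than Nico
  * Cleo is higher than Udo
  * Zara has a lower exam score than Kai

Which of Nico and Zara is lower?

Following the relations from Zara: Zara < Kai < Orla < Bea < Cleo < Gita < Nico.
So Zara < Nico; Zara is the lower of the two.

Zara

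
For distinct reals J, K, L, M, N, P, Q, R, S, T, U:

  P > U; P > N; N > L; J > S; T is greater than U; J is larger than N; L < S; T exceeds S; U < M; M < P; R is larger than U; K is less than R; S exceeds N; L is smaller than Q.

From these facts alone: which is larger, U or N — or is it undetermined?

undetermined

Following every chain through U: above U we get M, T, P, R.
N is not reached, and no chain runs the other way from N to U.
So the given relations leave the order of U and N undetermined.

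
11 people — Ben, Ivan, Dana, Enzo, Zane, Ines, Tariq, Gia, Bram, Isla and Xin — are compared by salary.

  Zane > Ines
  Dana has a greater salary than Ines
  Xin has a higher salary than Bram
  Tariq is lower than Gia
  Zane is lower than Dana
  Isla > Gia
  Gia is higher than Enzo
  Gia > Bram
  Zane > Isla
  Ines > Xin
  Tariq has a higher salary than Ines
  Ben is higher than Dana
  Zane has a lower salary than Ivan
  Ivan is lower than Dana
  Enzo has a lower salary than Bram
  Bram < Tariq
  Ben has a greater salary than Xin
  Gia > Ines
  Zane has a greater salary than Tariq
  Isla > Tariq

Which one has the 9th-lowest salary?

Ivan

The consecutive relations fix a unique order: Enzo < Bram < Xin < Ines < Tariq < Gia < Isla < Zane < Ivan < Dana < Ben.
Counting 9 from the smallest end gives Ivan.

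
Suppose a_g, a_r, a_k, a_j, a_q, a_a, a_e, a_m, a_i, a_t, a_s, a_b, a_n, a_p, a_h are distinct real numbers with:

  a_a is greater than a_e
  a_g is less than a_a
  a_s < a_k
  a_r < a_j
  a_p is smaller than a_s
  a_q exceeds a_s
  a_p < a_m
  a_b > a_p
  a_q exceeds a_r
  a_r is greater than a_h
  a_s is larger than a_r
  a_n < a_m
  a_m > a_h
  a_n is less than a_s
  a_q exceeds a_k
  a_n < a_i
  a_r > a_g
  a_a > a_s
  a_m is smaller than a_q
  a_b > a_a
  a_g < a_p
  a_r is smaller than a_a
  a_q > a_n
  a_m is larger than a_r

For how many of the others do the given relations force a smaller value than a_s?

5

Directly below a_s: a_n, a_r, a_p.
One step further: a_h, a_g (5 so far).
Nothing else is reachable below a_s; 5 in all.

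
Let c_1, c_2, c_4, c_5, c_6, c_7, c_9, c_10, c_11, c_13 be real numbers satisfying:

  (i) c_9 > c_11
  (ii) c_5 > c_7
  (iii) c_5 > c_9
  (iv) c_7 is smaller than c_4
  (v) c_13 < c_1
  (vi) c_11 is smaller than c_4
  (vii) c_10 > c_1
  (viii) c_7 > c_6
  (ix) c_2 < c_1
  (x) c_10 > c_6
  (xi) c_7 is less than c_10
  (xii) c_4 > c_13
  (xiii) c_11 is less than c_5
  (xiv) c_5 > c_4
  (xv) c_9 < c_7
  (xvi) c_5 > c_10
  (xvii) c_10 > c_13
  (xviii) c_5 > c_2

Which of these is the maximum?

c_5

c_11 is not greatest since c_11 < c_4; c_6 is not greatest since c_6 < c_10; c_9 is not greatest since c_9 < c_5; c_7 is not greatest since c_7 < c_10; c_2 is not greatest since c_2 < c_5; c_13 is not greatest since c_13 < c_10; c_1 is not greatest since c_1 < c_10; c_4 is not greatest since c_4 < c_5; c_10 is not greatest since c_10 < c_5.
Only c_5 has nothing above it, so c_5 is the maximum.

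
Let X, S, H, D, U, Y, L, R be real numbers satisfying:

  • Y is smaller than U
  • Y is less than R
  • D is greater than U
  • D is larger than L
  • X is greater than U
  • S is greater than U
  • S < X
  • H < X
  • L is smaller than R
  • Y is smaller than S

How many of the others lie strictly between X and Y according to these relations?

2

The relations place Y below X. An element lies strictly between them when it is forced above Y and also forced below X.
Above Y: {R, U, S, D}. Below X: {U, H, S}.
Intersection: {U, S} — 2.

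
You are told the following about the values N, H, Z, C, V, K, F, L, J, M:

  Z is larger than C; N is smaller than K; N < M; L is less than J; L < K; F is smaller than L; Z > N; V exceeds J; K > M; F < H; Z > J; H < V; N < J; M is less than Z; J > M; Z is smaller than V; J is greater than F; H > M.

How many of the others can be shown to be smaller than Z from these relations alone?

From Z the given relations immediately reach C, N, M, J.
From those, F, L — 6 in total.
No other element is forced below Z by the given relations, so the count is 6.

6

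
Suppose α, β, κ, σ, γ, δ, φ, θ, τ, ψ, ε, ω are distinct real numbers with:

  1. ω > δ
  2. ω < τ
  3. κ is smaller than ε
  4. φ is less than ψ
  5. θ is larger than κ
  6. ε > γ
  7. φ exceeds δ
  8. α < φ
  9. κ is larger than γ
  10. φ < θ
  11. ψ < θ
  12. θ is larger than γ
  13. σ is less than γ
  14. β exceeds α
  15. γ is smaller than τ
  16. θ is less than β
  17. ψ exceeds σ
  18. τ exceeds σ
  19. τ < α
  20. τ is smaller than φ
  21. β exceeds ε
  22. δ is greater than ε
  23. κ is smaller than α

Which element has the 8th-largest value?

Piecing the relations together gives one ordering: σ < γ < κ < ε < δ < ω < τ < α < φ < ψ < θ < β.
The 8th largest is δ.

δ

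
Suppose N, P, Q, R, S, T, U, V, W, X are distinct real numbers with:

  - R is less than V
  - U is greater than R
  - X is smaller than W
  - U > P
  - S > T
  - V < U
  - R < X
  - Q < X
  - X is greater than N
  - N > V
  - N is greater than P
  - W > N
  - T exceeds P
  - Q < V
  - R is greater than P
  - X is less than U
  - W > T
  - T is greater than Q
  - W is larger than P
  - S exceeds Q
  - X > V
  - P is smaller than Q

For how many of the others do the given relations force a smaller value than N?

Directly below N: P, V.
One step further: Q, R (4 so far).
Nothing else is reachable below N; 4 in all.

4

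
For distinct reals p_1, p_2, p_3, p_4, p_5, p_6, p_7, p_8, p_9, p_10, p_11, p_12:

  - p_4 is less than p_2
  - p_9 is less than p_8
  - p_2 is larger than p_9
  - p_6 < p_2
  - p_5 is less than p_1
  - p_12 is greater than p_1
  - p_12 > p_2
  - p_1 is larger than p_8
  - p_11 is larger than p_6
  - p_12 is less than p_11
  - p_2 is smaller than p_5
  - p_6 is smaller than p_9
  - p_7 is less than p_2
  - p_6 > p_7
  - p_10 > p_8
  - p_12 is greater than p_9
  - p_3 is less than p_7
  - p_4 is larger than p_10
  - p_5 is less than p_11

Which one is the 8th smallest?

p_2

Chaining the given pairs: p_3 < p_7 < p_6 < p_9 < p_8 < p_10 < p_4 < p_2 < p_5 < p_1 < p_12 < p_11.
The 8th smallest is p_2.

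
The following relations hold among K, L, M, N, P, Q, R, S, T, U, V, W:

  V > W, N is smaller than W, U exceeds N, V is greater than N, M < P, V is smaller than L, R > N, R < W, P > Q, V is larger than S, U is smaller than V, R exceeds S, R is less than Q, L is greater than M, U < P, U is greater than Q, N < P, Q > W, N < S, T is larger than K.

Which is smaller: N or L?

N

N < S and S < R give N < R.
With R < W: N < S < R < W.
With W < Q: N < S < R < W < Q.
Then Q < U extends the chain to U.
With U < V: N < S < R < W < Q < U < V.
With V < L: N < S < R < W < Q < U < V < L.
So N < L; N is the smaller of the two.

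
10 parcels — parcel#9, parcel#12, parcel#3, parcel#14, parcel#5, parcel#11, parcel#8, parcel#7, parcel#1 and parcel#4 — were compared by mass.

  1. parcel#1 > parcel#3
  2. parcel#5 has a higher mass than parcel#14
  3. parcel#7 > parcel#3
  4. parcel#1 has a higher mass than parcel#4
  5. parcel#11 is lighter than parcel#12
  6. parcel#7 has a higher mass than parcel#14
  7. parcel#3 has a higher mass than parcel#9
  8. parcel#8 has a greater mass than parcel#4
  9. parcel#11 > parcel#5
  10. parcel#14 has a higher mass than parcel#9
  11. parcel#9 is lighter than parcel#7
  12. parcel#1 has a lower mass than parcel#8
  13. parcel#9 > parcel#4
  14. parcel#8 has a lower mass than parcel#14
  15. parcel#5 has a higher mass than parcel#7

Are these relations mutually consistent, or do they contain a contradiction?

Every relation is compatible with parcel#4 < parcel#9 < parcel#3 < parcel#1 < parcel#8 < parcel#14 < parcel#7 < parcel#5 < parcel#11 < parcel#12; the set is consistent.

consistent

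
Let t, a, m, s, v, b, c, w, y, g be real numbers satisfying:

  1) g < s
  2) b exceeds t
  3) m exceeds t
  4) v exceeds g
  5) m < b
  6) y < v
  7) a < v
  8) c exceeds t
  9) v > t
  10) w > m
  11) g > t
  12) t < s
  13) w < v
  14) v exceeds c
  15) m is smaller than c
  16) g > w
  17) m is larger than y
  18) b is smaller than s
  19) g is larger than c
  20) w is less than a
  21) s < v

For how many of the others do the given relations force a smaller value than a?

Directly below a: w.
One step further: m (2 so far).
One step further: t, y (4 so far).
No other element is forced below a by the given relations, so the count is 4.

4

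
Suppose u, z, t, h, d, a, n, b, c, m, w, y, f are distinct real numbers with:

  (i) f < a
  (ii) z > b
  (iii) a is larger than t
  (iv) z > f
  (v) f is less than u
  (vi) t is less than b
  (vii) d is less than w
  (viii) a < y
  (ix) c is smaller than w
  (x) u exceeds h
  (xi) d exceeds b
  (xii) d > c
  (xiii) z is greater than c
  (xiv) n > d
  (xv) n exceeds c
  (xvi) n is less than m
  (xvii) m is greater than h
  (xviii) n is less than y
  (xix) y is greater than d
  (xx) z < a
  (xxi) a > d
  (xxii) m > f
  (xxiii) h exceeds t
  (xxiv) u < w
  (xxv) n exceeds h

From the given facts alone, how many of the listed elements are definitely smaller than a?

The elements the relations force below a are c, t, f, b, z, d — no chain reaches any other.
That is 6.

6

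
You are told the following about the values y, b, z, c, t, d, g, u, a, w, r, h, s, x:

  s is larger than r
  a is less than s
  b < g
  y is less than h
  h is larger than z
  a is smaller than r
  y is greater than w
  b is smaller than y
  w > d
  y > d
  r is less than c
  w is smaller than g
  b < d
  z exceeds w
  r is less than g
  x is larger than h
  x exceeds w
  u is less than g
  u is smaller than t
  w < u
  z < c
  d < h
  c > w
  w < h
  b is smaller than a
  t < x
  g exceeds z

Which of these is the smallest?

d is not least since b < d; a is not least since b < a; w is not least since d < w; y is not least since w < y; u is not least since w < u; r is not least since a < r; z is not least since w < z; s is not least since a < s; h is not least since y < h; c is not least since w < c; g is not least since b < g; t is not least since u < t; x is not least since t < x.
Only b has nothing below it, so b is the smallest.

b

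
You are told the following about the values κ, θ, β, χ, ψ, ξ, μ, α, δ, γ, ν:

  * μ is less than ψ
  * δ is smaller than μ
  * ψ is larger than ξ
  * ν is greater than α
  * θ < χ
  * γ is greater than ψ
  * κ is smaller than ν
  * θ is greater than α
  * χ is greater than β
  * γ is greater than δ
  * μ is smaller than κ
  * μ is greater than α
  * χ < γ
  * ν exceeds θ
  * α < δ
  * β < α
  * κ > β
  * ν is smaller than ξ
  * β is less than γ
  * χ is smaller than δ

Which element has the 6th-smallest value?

μ

Chaining the given pairs: β < α < θ < χ < δ < μ < κ < ν < ξ < ψ < γ.
Counting 6 from the smallest end gives μ.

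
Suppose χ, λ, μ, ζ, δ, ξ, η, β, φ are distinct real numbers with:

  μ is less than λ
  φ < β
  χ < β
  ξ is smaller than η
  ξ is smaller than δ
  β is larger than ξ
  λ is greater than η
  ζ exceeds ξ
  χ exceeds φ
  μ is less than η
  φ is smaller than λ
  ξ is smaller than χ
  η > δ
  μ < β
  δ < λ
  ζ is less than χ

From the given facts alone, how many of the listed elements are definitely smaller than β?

From β the given relations immediately reach φ, μ, ξ, χ.
From those, ζ — 5 in total.
Nothing else is reachable below β; 5 in all.

5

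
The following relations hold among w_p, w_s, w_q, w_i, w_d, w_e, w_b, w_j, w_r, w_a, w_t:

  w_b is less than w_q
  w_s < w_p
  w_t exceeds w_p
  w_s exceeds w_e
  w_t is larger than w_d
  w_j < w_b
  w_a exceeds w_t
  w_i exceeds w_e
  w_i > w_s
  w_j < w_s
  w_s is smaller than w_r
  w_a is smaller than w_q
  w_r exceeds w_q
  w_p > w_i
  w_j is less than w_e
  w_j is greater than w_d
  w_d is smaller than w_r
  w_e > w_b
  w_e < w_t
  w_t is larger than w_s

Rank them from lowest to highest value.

w_d < w_j < w_b < w_e < w_s < w_i < w_p < w_t < w_a < w_q < w_r

Each adjacent pair is fixed by a given relation: w_d < w_j; w_j < w_b; w_b < w_e; w_e < w_s; w_s < w_i; w_i < w_p; w_p < w_t; w_t < w_a; w_a < w_q; w_q < w_r. Chaining them end to end gives the full order.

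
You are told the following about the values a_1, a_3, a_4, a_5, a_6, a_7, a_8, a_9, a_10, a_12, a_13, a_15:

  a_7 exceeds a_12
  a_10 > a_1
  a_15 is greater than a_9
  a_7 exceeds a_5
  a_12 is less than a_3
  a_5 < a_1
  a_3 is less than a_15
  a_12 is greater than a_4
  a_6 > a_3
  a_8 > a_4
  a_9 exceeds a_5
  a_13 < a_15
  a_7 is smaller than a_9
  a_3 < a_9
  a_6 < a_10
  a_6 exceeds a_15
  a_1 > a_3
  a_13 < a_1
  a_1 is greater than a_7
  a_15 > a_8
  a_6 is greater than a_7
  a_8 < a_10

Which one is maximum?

Chaining downward from a_10: directly below it, a_8, a_6, a_1; then a_4, a_13, a_5, a_3, a_7, a_15; then a_12, a_9.
That covers every other element, and nothing is given above a_10, so a_10 is the maximum.

a_10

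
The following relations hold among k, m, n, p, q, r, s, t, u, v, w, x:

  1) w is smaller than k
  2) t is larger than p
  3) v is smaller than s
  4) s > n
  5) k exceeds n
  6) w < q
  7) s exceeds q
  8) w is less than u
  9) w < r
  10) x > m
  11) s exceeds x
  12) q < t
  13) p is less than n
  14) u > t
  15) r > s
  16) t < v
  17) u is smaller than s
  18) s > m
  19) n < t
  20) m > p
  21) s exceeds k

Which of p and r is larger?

r

Chaining the given relations: p < n < t < v < s < r.
So p < r; r is the larger of the two.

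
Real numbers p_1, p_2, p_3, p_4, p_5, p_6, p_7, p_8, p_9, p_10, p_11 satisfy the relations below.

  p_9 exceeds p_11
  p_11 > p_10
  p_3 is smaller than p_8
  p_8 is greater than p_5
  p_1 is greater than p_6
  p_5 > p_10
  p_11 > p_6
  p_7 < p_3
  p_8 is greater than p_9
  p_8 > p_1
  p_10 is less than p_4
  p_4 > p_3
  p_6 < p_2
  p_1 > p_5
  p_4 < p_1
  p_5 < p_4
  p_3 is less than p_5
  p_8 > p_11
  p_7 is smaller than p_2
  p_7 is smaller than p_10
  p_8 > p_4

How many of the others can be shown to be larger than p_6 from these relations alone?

The elements the relations force above p_6 are p_11, p_2, p_1, p_9, p_8 — no chain reaches any other.
That is 5.

5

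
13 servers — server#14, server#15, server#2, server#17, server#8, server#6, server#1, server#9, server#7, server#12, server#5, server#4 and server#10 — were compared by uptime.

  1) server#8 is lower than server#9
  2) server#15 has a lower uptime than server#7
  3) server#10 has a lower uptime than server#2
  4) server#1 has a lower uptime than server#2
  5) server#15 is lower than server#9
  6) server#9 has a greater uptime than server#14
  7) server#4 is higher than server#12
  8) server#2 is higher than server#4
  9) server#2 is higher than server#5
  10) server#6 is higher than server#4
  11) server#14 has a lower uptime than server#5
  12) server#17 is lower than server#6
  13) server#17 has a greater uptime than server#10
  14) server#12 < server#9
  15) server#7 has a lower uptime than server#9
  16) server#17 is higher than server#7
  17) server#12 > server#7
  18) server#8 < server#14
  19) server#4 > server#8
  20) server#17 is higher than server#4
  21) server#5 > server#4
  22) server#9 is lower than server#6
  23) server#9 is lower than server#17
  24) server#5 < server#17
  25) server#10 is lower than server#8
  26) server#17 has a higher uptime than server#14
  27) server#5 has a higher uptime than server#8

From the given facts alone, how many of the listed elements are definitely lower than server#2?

From server#2 the given relations immediately reach server#10, server#4, server#1, server#5.
From those, server#8, server#14, server#12 — 7 in total.
From those, server#7 — 8 in total.
From those, server#15 — 9 in total.
No other element is forced below server#2 by the given relations, so the count is 9.

9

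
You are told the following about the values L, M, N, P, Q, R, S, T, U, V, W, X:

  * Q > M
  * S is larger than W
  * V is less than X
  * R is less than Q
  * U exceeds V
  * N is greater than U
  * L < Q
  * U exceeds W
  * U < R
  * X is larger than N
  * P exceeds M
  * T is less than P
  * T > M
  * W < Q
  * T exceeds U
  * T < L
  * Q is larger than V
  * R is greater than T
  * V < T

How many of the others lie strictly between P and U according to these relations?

1

The relations place U below P. An element lies strictly between them when it is forced above U and also forced below P.
Above U: {T, R, L, N, Q, X}. Below P: {V, M, W, T}.
Intersection: {T} — 1.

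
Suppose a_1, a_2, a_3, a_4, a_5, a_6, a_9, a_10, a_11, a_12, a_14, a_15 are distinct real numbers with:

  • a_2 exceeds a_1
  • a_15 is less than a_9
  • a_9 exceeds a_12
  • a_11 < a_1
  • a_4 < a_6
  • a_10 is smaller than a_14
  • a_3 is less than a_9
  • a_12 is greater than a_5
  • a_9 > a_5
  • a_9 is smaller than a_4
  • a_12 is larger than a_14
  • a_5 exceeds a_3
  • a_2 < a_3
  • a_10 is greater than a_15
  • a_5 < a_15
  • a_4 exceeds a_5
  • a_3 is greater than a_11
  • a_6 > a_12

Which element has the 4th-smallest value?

Piecing the relations together gives one ordering: a_11 < a_1 < a_2 < a_3 < a_5 < a_15 < a_10 < a_14 < a_12 < a_9 < a_4 < a_6.
The 4th smallest is a_3.

a_3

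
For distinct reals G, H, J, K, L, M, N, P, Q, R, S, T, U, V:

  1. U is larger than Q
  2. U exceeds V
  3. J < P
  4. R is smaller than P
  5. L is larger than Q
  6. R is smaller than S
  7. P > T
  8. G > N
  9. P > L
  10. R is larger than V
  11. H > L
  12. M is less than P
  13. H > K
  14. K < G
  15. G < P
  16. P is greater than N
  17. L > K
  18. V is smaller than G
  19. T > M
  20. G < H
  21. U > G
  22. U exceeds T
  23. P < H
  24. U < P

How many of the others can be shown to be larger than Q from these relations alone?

4

From Q the given relations immediately reach L, U.
From those, P, H — 4 in total.
No other element is forced above Q by the given relations, so the count is 4.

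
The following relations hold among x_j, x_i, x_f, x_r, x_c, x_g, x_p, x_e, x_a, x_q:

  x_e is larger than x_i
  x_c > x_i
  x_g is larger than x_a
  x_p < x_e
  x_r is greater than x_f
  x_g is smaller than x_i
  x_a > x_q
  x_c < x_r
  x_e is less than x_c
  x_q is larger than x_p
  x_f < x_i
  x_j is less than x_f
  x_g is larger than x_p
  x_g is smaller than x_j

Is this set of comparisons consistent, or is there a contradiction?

consistent

The single ordering x_p < x_q < x_a < x_g < x_j < x_f < x_i < x_e < x_c < x_r satisfies every listed relation, so no contradiction arises.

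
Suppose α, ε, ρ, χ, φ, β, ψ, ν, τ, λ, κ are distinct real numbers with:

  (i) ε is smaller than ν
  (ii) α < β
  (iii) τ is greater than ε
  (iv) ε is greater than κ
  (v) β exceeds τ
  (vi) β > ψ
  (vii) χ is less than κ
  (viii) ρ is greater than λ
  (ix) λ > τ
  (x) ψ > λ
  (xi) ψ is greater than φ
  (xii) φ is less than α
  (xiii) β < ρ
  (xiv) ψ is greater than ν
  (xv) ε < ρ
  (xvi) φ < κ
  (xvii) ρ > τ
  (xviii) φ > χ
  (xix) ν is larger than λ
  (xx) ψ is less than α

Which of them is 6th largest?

The consecutive relations fix a unique order: χ < φ < κ < ε < τ < λ < ν < ψ < α < β < ρ.
The 6th largest is λ.

λ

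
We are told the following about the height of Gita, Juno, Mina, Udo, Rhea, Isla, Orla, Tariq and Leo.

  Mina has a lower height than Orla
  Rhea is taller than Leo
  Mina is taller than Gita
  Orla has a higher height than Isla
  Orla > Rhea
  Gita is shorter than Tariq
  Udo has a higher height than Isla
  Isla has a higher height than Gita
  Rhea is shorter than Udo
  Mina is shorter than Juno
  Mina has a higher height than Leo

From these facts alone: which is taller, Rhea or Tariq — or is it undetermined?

undetermined

Following every chain through Rhea: above Rhea we get Udo, Orla; below Rhea we get Leo.
Tariq is not reached, and no chain runs the other way from Tariq to Rhea.
So the given relations leave the order of Rhea and Tariq undetermined.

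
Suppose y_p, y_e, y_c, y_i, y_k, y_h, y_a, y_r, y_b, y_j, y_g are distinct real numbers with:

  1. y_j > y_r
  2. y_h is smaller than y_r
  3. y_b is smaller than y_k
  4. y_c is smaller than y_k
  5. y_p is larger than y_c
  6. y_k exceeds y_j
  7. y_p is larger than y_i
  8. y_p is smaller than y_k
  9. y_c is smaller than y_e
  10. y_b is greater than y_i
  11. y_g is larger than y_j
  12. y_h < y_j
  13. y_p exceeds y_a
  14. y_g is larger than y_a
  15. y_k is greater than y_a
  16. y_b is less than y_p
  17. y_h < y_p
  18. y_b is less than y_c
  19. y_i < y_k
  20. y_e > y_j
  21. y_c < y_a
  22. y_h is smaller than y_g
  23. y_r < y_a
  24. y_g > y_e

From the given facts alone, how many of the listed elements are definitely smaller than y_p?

Directly below y_p: y_i, y_b, y_c, y_h, y_a.
One step further: y_r (6 so far).
No other element is forced below y_p by the given relations, so the count is 6.

6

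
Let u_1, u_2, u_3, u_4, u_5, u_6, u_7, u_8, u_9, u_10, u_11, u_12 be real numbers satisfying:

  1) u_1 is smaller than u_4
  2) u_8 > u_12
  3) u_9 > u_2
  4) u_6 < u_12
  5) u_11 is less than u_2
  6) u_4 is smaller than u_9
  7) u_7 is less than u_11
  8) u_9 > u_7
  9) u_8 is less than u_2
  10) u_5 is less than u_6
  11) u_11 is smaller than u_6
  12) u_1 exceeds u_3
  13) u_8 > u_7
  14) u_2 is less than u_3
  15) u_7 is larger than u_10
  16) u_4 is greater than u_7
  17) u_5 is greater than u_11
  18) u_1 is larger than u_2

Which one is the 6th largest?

Piecing the relations together gives one ordering: u_10 < u_7 < u_11 < u_5 < u_6 < u_12 < u_8 < u_2 < u_3 < u_1 < u_4 < u_9.
Counting 6 from the largest end gives u_8.

u_8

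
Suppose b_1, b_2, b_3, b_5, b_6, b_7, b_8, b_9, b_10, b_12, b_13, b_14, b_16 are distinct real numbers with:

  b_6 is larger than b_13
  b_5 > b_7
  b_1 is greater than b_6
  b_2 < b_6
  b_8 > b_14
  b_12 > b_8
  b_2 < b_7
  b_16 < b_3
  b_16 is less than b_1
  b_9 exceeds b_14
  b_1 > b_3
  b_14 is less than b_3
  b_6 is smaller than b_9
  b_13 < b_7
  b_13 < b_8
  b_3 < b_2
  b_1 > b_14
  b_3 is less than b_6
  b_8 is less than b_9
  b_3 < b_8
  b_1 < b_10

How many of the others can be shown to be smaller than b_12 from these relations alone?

The elements the relations force below b_12 are b_13, b_16, b_14, b_3, b_8 — no chain reaches any other.
That is 5.

5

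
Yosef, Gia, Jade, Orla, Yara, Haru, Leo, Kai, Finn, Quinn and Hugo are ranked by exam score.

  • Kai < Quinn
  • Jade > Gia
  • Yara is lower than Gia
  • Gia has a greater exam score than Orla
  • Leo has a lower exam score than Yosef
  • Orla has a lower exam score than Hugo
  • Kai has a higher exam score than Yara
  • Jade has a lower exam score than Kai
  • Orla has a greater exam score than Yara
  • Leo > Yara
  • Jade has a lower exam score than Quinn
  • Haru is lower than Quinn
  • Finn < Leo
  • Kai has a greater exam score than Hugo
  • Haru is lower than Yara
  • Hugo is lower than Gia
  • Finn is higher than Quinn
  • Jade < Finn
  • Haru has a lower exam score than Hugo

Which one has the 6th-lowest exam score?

Piecing the relations together gives one ordering: Haru < Yara < Orla < Hugo < Gia < Jade < Kai < Quinn < Finn < Leo < Yosef.
The 6th smallest is Jade.

Jade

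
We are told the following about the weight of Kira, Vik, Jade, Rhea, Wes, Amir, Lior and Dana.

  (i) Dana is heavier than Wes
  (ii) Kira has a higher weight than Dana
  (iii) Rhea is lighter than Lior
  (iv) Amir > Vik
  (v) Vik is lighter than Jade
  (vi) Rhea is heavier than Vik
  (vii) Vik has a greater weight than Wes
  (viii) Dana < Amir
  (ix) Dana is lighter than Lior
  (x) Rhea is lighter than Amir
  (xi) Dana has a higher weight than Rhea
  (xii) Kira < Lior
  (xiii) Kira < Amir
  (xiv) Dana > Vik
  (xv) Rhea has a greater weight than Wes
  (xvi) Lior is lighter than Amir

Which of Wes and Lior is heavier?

Chaining the given relations: Wes < Vik < Rhea < Dana < Kira < Lior.
So Wes < Lior; Lior is the heavier of the two.

Lior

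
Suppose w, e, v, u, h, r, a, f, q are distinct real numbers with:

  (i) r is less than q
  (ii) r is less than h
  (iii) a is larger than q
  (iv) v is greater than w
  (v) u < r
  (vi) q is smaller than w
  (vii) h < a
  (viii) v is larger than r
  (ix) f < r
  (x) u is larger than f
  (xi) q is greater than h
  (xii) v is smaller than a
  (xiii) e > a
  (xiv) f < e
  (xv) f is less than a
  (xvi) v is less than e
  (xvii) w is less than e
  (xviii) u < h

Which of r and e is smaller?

Chaining the given relations: r < h < q < w < v < a < e.
So r < e; r is the smaller of the two.

r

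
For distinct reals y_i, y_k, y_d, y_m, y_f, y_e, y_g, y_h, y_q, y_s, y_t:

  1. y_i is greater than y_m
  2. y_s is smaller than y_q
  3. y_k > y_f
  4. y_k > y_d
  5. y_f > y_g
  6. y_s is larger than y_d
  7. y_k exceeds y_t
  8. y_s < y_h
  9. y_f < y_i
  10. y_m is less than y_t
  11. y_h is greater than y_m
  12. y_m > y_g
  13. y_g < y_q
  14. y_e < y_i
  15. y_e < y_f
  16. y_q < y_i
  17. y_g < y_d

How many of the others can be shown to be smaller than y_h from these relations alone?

The elements the relations force below y_h are y_g, y_d, y_s, y_m — no chain reaches any other.
That is 4.

4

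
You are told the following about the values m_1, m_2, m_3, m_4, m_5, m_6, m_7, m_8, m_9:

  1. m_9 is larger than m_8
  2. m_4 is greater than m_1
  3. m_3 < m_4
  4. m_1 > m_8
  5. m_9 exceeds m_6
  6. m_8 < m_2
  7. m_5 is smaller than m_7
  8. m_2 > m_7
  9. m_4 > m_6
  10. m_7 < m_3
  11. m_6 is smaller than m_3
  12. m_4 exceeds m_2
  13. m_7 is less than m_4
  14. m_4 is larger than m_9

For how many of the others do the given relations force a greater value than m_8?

4

From m_8 the given relations immediately reach m_1, m_9, m_2.
From those, m_4 — 4 in total.
Nothing else is reachable above m_8; 4 in all.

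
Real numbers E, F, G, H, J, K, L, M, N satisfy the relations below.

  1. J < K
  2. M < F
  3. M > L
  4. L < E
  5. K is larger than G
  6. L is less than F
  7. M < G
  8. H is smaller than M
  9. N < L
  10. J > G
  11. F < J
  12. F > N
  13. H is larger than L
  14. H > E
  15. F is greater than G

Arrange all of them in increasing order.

N < L < E < H < M < G < F < J < K

Nothing is placed below N, so it is least; from there N < L; L < E; E < H; H < M; M < G; G < F; F < J; J < K, each given directly.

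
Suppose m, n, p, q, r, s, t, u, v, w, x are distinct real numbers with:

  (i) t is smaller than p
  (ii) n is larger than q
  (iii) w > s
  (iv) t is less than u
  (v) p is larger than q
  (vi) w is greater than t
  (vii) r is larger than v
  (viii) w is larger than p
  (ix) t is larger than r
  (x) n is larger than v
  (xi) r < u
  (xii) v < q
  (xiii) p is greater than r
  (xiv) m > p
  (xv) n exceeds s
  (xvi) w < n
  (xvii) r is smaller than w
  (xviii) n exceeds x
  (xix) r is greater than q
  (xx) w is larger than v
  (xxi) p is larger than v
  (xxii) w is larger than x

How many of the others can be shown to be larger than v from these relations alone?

8

Directly above v: q, r, p, w, n.
One step further: t, m, u (8 so far).
Nothing else is reachable above v; 8 in all.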